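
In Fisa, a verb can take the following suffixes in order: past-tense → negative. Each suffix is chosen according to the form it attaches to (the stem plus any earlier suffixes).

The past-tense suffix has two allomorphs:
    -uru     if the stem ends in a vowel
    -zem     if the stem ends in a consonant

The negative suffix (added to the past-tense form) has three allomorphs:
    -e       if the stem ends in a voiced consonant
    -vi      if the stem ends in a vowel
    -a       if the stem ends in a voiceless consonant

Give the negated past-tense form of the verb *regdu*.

*regdu* — final sound /u/ (a vowel) → -uru → *regduuru*.
The past-tense form *regduuru* — final sound /u/ (a vowel) → -vi → *regduuruvi*.

regduuruvi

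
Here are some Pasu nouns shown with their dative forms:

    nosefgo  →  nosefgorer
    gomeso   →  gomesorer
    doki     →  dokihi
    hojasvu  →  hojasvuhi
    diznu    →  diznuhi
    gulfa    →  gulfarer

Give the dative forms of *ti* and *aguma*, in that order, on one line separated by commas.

The suffix is conditioned by the last vowel: -hi when the last vowel of the stem is a high vowel (*doki*, *hojasvu*, *diznu*); -rer when the last vowel of the stem is a non-high vowel (*nosefgo*, *gomeso*, *gulfa*).
*ti*: last vowel = /i/, a high vowel → -hi → *tihi*.
*aguma*: last vowel = /a/, a non-high vowel → -rer → *agumarer*.

tihi, agumarer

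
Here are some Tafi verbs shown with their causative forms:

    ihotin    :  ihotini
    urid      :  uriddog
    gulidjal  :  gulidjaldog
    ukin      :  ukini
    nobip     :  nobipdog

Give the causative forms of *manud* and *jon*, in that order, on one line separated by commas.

The pattern is nasality of the final consonant: -i when the stem ends in a nasal (*ihotin*, *ukin*); -dog when the stem ends in a non-nasal consonant (*urid*, *gulidjal*, *nobip*).
*manud* — final consonant /d/ (non-nasal) → -dog → *manuddog*.
The final consonant of *jon* is /n/, which is a nasal, so the suffix is -i, giving *joni*.

manuddog, joni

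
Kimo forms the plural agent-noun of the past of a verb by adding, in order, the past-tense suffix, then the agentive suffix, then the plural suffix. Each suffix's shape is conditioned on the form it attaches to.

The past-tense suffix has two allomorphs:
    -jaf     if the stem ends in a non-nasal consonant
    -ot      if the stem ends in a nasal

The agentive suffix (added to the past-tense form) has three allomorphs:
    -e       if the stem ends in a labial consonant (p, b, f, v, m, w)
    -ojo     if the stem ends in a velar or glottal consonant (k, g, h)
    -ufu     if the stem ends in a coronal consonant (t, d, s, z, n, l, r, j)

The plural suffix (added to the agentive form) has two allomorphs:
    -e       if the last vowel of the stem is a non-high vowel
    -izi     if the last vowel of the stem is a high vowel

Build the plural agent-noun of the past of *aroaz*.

aroazjafee

The final consonant of *aroaz* is /z/, which is non-nasal, so the past-tense suffix is -jaf, giving *aroazjaf*.
The past-tense form *aroazjaf* — final consonant /f/ (labial) → -e → *aroazjafe*.
The agentive form *aroazjafe*: last vowel = /e/, a non-high vowel → -e → *aroazjafee*.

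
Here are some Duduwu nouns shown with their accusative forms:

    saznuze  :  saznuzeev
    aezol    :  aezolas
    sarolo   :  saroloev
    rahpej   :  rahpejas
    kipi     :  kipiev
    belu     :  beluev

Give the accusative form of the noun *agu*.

aguev

The suffix is conditioned by the final sound: -as when the stem ends in a consonant (*aezol*, *rahpej*); -ev when the stem ends in a vowel (*saznuze*, *sarolo*, *kipi*, *belu*).
The final sound of *agu* is /u/, which is a vowel, so the suffix is -ev, giving *aguev*.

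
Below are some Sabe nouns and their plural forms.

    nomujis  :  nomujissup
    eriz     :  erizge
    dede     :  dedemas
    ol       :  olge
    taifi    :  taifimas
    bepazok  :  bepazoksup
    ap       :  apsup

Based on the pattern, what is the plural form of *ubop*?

The suffix is conditioned by the final sound: -sup when the stem ends in a voiceless consonant (*nomujis*, *bepazok*, *ap*); -ge when the stem ends in a voiced consonant (*eriz*, *ol*); -mas when the stem ends in a vowel (*dede*, *taifi*).
*ubop*: final sound = /p/, a voiceless consonant → -sup → *ubopsup*.

ubopsup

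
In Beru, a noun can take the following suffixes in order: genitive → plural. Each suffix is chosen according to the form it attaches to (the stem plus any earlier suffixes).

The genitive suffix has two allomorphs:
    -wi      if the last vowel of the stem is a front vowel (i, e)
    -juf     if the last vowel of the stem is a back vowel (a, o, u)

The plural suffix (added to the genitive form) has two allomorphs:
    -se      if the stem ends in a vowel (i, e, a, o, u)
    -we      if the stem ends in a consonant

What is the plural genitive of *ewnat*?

ewnatjufwe

*ewnat*: last vowel = /a/, a back vowel → -juf → *ewnatjuf*.
Since the final sound of the genitive form *ewnatjuf* is /f/ (a consonant), it takes -we, giving *ewnatjufwe*.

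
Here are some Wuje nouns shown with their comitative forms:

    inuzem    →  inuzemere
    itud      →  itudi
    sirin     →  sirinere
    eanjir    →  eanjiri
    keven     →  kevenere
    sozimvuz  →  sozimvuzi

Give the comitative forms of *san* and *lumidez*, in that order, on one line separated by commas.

sanere, lumidezi

The suffix is conditioned by the final consonant: -ere when the stem ends in a nasal (*inuzem*, *sirin*, *keven*); -i when the stem ends in a non-nasal consonant (*itud*, *eanjir*, *sozimvuz*).
Since the final consonant of *san* is /n/ (a nasal), it takes -ere, giving *sanere*.
*lumidez* — final consonant /z/ (non-nasal) → -i → *lumidezi*.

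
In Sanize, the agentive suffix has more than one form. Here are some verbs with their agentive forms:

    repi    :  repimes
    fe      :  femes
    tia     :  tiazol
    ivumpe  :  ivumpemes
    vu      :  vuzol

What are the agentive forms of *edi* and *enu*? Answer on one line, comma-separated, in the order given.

The suffix is conditioned by the last vowel: -mes when the last vowel of the stem is a front vowel (*repi*, *fe*, *ivumpe*); -zol when the last vowel of the stem is a back vowel (*tia*, *vu*).
*edi*: last vowel = /i/, a front vowel → -mes → *edimes*.
*enu* — last vowel /u/ (a back vowel) → -zol → *enuzol*.

edimes, enuzol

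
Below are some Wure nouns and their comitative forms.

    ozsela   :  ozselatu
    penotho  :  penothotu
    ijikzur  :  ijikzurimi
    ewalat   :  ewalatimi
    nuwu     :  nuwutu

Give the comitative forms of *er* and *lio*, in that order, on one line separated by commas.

erimi, liotu

The suffix is conditioned by the final sound: -imi when the stem ends in a consonant (*ijikzur*, *ewalat*); -tu when the stem ends in a vowel (*ozsela*, *penotho*, *nuwu*).
*er* — final sound /r/ (a consonant) → -imi → *erimi*.
*lio* — final sound /o/ (a vowel) → -tu → *liotu*.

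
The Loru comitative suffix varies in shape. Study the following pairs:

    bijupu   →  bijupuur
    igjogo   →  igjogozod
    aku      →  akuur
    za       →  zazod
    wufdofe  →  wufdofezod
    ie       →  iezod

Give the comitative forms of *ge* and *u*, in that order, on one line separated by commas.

Looking at the last vowel of each stem: -ur when the last vowel of the stem is a high vowel (*bijupu*, *aku*); -zod when the last vowel of the stem is a non-high vowel (*igjogo*, *za*, *wufdofe*, *ie*).
*ge*: last vowel = /e/, a non-high vowel → -zod → *gezod*.
*u*: last vowel = /u/, a high vowel → -ur → *uur*.

gezod, uur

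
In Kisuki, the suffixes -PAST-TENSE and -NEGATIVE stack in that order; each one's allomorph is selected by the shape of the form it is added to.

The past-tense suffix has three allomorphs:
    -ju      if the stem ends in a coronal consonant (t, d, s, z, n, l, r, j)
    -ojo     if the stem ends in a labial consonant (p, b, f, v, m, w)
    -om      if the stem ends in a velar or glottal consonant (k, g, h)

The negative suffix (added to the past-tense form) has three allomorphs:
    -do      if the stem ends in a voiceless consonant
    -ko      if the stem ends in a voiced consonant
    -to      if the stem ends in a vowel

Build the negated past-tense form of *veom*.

veomojoto

Since the final consonant of *veom* is /m/ (labial), it takes -ojo, giving *veomojo*.
The final sound of the past-tense form *veomojo* is /o/, which is a vowel, so the negative suffix is -to, giving *veomojoto*.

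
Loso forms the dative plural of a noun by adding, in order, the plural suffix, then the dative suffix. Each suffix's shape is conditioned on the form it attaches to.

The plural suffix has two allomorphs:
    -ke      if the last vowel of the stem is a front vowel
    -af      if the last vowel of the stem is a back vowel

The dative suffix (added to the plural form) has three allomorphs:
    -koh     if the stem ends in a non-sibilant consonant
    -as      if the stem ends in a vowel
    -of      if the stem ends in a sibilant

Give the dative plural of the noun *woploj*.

woplojafkoh

*woploj*: last vowel = /o/, a back vowel → -af → *woplojaf*.
The plural form *woplojaf* — final sound /f/ (a non-sibilant consonant) → -koh → *woplojafkoh*.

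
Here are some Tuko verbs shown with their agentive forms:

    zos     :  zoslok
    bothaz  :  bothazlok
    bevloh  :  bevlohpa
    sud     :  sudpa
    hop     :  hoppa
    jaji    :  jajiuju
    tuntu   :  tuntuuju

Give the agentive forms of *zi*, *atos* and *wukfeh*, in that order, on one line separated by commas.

The alternation tracks the final sound of the stem — -lok when the stem ends in a sibilant (*zos*, *bothaz*); -pa when the stem ends in a non-sibilant consonant (*bevloh*, *sud*, *hop*); -uju when the stem ends in a vowel (*jaji*, *tuntu*).
Since the final sound of *zi* is /i/ (a vowel), it takes -uju, giving *ziuju*.
*atos* — final sound /s/ (a sibilant) → -lok → *atoslok*.
Since the final sound of *wukfeh* is /h/ (a non-sibilant consonant), it takes -pa, giving *wukfehpa*.

ziuju, atoslok, wukfehpa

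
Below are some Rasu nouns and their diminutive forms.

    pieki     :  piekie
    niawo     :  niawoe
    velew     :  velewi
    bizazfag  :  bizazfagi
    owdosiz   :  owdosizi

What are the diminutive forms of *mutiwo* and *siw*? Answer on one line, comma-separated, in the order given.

mutiwoe, siwi

The pattern is consonant vs. vowel: -i when the stem ends in a consonant (*velew*, *bizazfag*, *owdosiz*); -e when the stem ends in a vowel (*pieki*, *niawo*).
The final sound of *mutiwo* is /o/, which is a vowel, so the suffix is -e, giving *mutiwoe*.
*siw* — final sound /w/ (a consonant) → -i → *siwi*.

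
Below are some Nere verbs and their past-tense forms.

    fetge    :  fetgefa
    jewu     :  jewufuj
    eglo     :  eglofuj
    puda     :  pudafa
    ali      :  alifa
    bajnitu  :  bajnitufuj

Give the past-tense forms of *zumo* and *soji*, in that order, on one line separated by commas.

The alternation tracks the last vowel of the stem — -fuj when the last vowel of the stem is a rounded vowel (*jewu*, *eglo*, *bajnitu*); -fa when the last vowel of the stem is an unrounded vowel (*fetge*, *puda*, *ali*).
Since the last vowel of *zumo* is /o/ (a rounded vowel), it takes -fuj, giving *zumofuj*.
Since the last vowel of *soji* is /i/ (an unrounded vowel), it takes -fa, giving *sojifa*.

zumofuj, sojifa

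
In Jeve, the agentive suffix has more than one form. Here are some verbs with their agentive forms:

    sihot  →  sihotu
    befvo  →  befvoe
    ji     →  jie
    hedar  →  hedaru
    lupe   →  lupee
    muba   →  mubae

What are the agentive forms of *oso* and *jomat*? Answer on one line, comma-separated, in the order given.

The pattern is consonant vs. vowel: -u when the stem ends in a consonant (*sihot*, *hedar*); -e when the stem ends in a vowel (*befvo*, *ji*, *lupe*, *muba*).
*oso* — final sound /o/ (a vowel) → -e → *osoe*.
*jomat* — final sound /t/ (a consonant) → -u → *jomatu*.

osoe, jomatu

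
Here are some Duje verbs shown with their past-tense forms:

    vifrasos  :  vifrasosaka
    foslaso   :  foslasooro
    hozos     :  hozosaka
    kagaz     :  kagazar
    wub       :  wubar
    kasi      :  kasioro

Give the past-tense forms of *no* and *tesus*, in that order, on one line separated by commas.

The pattern is voicing of the final sound: -aka when the stem ends in a voiceless consonant (*vifrasos*, *hozos*); -ar when the stem ends in a voiced consonant (*kagaz*, *wub*); -oro when the stem ends in a vowel (*foslaso*, *kasi*).
The final sound of *no* is /o/, which is a vowel, so the suffix is -oro, giving *nooro*.
The final sound of *tesus* is /s/, which is a voiceless consonant, so the suffix is -aka, giving *tesusaka*.

nooro, tesusaka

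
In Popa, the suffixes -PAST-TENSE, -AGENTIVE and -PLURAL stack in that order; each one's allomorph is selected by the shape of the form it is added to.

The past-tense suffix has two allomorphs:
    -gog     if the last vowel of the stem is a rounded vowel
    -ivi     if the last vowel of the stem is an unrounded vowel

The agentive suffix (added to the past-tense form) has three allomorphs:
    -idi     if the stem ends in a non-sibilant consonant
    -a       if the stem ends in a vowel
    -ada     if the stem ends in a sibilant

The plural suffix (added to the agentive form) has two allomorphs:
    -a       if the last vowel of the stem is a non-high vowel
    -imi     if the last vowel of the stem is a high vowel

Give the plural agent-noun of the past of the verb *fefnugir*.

Since the last vowel of *fefnugir* is /i/ (an unrounded vowel), it takes -ivi, giving *fefnugirivi*.
The past-tense form *fefnugirivi*: final sound = /i/, a vowel → -a → *fefnugirivia*.
Since the last vowel of the agentive form *fefnugirivia* is /a/ (a non-high vowel), it takes -a, giving *fefnugiriviaa*.

fefnugiriviaa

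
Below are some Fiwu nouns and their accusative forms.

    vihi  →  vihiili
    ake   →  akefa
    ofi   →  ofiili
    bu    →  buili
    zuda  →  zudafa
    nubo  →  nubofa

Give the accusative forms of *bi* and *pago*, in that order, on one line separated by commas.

The suffix is conditioned by the last vowel: -ili when the last vowel of the stem is a high vowel (*vihi*, *ofi*, *bu*); -fa when the last vowel of the stem is a non-high vowel (*ake*, *zuda*, *nubo*).
Since the last vowel of *bi* is /i/ (a high vowel), it takes -ili, giving *biili*.
*pago*: last vowel = /o/, a non-high vowel → -fa → *pagofa*.

biili, pagofa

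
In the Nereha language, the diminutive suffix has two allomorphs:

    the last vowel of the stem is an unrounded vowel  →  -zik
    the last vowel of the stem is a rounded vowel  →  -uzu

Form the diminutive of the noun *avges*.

avgeszik

The last vowel of *avges* is /e/, which is an unrounded vowel, so the suffix is -zik, giving *avgeszik*.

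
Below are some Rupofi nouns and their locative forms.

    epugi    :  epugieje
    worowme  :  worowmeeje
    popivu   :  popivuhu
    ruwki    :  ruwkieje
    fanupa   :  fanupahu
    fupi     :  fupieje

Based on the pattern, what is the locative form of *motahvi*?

motahvieje

The pattern is front/back vowel harmony: -eje when the last vowel of the stem is a front vowel (*epugi*, *worowme*, *ruwki*, *fupi*); -hu when the last vowel of the stem is a back vowel (*popivu*, *fanupa*).
*motahvi*: last vowel = /i/, a front vowel → -eje → *motahvieje*.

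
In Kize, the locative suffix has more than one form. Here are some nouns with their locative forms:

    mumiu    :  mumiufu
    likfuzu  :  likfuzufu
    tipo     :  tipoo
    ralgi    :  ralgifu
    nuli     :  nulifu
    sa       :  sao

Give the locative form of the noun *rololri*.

The suffix is conditioned by the last vowel: -fu when the last vowel of the stem is a high vowel (*mumiu*, *likfuzu*, *ralgi*, *nuli*); -o when the last vowel of the stem is a non-high vowel (*tipo*, *sa*).
*rololri*: last vowel = /i/, a high vowel → -fu → *rololrifu*.

rololrifu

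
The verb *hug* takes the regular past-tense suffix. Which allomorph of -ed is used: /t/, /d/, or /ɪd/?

/d/

The stem *hug* ends in a voiced sound other than /d/.
The -ed suffix is realized as /ɪd/ after /t, d/; as /t/ after other voiceless consonants; and as /d/ after other voiced sounds.
So -ed on *hug* is pronounced /d/.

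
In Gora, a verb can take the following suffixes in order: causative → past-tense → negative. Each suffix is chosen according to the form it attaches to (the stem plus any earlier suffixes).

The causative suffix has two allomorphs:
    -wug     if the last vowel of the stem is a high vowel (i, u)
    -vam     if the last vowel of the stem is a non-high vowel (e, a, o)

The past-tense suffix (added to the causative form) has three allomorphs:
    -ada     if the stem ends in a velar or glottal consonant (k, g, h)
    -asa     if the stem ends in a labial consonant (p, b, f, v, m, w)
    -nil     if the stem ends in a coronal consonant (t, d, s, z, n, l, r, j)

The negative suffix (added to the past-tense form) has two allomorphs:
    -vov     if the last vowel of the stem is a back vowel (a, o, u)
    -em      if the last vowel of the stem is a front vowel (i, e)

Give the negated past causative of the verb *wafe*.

Since the last vowel of *wafe* is /e/ (a non-high vowel), it takes -vam, giving *wafevam*.
The final consonant of the causative form *wafevam* is /m/, which is labial, so the past-tense suffix is -asa, giving *wafevamasa*.
The past-tense form *wafevamasa*: last vowel = /a/, a back vowel → -vov → *wafevamasavov*.

wafevamasavov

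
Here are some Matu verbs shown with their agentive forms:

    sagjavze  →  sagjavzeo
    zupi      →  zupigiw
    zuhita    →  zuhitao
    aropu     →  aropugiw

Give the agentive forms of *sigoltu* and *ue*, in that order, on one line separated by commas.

The suffix is conditioned by the last vowel: -giw when the last vowel of the stem is a high vowel (*zupi*, *aropu*); -o when the last vowel of the stem is a non-high vowel (*sagjavze*, *zuhita*).
*sigoltu*: last vowel = /u/, a high vowel → -giw → *sigoltugiw*.
*ue*: last vowel = /e/, a non-high vowel → -o → *ueo*.

sigoltugiw, ueo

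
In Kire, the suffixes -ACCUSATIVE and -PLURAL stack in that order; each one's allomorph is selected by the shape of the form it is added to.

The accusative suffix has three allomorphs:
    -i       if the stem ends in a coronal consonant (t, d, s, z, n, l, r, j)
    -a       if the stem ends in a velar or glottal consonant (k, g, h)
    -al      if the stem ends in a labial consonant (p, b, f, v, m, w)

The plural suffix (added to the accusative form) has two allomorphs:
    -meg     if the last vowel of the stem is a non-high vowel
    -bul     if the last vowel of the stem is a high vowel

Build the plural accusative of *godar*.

The final consonant of *godar* is /r/, which is coronal, so the accusative suffix is -i, giving *godari*.
The accusative form *godari*: last vowel = /i/, a high vowel → -bul → *godaribul*.

godaribul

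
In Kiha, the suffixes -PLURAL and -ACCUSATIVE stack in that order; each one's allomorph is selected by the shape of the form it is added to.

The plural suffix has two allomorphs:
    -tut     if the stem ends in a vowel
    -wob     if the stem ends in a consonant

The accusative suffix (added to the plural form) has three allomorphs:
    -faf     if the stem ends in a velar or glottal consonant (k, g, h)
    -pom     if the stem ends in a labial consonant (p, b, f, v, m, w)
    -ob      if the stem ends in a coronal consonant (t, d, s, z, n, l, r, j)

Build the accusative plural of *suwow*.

Since the final sound of *suwow* is /w/ (a consonant), it takes -wob, giving *suwowwob*.
The plural form *suwowwob*: final consonant = /b/, labial → -pom → *suwowwobpom*.

suwowwobpom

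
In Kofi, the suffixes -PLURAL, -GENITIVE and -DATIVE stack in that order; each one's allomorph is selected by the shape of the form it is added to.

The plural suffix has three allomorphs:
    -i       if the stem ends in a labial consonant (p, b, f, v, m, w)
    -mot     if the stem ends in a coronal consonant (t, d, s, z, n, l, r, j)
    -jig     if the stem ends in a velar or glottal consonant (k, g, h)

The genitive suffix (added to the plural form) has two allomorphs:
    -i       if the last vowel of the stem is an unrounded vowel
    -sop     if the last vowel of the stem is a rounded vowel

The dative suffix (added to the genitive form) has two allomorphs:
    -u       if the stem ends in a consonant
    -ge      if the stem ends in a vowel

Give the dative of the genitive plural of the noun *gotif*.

*gotif*: final consonant = /f/, labial → -i → *gotifi*.
The last vowel of the plural form *gotifi* is /i/, which is an unrounded vowel, so the genitive suffix is -i, giving *gotifii*.
The genitive form *gotifii*: final sound = /i/, a vowel → -ge → *gotifiige*.

gotifiige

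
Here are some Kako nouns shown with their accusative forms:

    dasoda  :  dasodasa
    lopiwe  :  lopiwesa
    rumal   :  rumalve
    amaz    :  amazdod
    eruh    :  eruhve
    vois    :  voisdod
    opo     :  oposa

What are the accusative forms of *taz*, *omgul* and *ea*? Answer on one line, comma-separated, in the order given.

tazdod, omgulve, easa

The alternation tracks the final sound of the stem — -dod when the stem ends in a sibilant (*amaz*, *vois*); -ve when the stem ends in a non-sibilant consonant (*rumal*, *eruh*); -sa when the stem ends in a vowel (*dasoda*, *lopiwe*, *opo*).
*taz* — final sound /z/ (a sibilant) → -dod → *tazdod*.
Since the final sound of *omgul* is /l/ (a non-sibilant consonant), it takes -ve, giving *omgulve*.
*ea* — final sound /a/ (a vowel) → -sa → *easa*.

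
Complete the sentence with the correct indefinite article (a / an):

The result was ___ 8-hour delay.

an

The indefinite article is chosen by the initial *sound* of the following word, not its spelling.
The number *8* is spoken "eight", beginning with /eɪt/ — a vowel sound.
So the article is *an*: The result was an 8-hour delay.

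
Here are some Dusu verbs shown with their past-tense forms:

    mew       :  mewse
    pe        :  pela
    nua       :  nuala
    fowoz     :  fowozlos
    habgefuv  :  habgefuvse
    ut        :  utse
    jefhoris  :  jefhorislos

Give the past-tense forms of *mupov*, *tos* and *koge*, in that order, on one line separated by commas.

mupovse, toslos, kogela

The pattern is sibilance of the final sound: -los when the stem ends in a sibilant (*fowoz*, *jefhoris*); -se when the stem ends in a non-sibilant consonant (*mew*, *habgefuv*, *ut*); -la when the stem ends in a vowel (*pe*, *nua*).
Since the final sound of *mupov* is /v/ (a non-sibilant consonant), it takes -se, giving *mupovse*.
*tos* — final sound /s/ (a sibilant) → -los → *toslos*.
*koge* — final sound /e/ (a vowel) → -la → *kogela*.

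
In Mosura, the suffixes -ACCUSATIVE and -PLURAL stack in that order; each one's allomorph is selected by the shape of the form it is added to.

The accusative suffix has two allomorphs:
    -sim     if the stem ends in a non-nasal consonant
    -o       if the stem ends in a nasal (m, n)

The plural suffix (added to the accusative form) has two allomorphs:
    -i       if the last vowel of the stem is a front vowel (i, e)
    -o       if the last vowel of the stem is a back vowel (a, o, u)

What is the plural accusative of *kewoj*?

The final consonant of *kewoj* is /j/, which is non-nasal, so the accusative suffix is -sim, giving *kewojsim*.
The accusative form *kewojsim*: last vowel = /i/, a front vowel → -i → *kewojsimi*.

kewojsimi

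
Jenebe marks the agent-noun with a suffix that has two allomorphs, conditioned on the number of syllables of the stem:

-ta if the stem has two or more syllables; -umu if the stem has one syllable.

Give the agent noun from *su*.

*su* (one syllable) → -umu → *suumu*.

suumu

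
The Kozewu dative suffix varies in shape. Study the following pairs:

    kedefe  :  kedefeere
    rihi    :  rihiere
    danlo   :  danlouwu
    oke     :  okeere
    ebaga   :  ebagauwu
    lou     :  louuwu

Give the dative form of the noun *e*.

The suffix is conditioned by the last vowel: -ere when the last vowel of the stem is a front vowel (*kedefe*, *rihi*, *oke*); -uwu when the last vowel of the stem is a back vowel (*danlo*, *ebaga*, *lou*).
*e* — last vowel /e/ (a front vowel) → -ere → *eere*.

eere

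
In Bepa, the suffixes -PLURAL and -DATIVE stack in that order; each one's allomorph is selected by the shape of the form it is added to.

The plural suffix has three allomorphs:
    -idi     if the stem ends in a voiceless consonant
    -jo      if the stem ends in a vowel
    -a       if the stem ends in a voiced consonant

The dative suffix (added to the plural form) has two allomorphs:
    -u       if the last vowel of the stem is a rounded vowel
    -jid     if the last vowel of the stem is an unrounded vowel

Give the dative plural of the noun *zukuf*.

zukufidijid

The final sound of *zukuf* is /f/, which is a voiceless consonant, so the plural suffix is -idi, giving *zukufidi*.
The last vowel of the plural form *zukufidi* is /i/, which is an unrounded vowel, so the dative suffix is -jid, giving *zukufidijid*.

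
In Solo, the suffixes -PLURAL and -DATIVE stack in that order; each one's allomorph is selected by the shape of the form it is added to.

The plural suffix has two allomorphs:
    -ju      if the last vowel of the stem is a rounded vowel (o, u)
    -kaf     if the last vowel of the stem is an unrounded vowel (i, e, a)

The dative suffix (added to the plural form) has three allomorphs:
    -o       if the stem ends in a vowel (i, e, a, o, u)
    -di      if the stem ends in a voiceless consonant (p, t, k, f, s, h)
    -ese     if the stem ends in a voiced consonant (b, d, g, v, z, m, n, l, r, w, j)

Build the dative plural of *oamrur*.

oamrurjuo

*oamrur* — last vowel /u/ (a rounded vowel) → -ju → *oamrurju*.
Since the final sound of the plural form *oamrurju* is /u/ (a vowel), it takes -o, giving *oamrurjuo*.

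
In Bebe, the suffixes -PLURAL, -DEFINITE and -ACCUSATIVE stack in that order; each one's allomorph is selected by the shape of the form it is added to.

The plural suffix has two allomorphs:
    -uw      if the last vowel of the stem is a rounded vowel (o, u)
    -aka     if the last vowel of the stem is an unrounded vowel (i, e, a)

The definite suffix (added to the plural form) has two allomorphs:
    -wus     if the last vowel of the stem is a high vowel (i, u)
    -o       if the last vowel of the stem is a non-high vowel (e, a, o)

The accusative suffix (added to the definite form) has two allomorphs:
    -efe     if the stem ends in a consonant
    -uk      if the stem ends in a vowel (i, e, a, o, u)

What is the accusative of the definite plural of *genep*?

The last vowel of *genep* is /e/, which is an unrounded vowel, so the plural suffix is -aka, giving *genepaka*.
Since the last vowel of the plural form *genepaka* is /a/ (a non-high vowel), it takes -o, giving *genepakao*.
The definite form *genepakao* — final sound /o/ (a vowel) → -uk → *genepakaouk*.

genepakaouk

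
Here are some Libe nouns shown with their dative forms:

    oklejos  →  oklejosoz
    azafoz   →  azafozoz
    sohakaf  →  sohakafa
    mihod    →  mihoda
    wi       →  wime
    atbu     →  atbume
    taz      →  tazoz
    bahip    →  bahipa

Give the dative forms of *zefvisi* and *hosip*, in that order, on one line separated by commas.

zefvisime, hosipa

The pattern is sibilance of the final sound: -oz when the stem ends in a sibilant (*oklejos*, *azafoz*, *taz*); -a when the stem ends in a non-sibilant consonant (*sohakaf*, *mihod*, *bahip*); -me when the stem ends in a vowel (*wi*, *atbu*).
Since the final sound of *zefvisi* is /i/ (a vowel), it takes -me, giving *zefvisime*.
*hosip*: final sound = /p/, a non-sibilant consonant → -a → *hosipa*.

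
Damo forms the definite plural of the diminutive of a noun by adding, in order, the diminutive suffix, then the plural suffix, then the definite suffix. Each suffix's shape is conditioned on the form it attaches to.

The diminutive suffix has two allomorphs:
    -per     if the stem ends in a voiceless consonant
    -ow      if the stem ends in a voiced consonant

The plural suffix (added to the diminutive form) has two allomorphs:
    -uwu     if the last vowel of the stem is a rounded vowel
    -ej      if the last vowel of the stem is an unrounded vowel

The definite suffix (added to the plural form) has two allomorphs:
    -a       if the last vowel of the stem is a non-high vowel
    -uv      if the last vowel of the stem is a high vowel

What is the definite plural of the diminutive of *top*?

toppereja

Since the final consonant of *top* is /p/ (voiceless), it takes -per, giving *topper*.
The diminutive form *topper*: last vowel = /e/, an unrounded vowel → -ej → *topperej*.
Since the last vowel of the plural form *topperej* is /e/ (a non-high vowel), it takes -a, giving *toppereja*.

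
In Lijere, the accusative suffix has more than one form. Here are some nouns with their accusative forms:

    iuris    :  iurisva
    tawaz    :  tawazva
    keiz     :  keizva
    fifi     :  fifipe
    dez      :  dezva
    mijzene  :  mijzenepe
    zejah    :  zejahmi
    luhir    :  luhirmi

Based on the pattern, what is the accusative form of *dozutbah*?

The alternation tracks the final sound of the stem — -va when the stem ends in a sibilant (*iuris*, *tawaz*, *keiz*, *dez*); -mi when the stem ends in a non-sibilant consonant (*zejah*, *luhir*); -pe when the stem ends in a vowel (*fifi*, *mijzene*).
*dozutbah*: final sound = /h/, a non-sibilant consonant → -mi → *dozutbahmi*.

dozutbahmi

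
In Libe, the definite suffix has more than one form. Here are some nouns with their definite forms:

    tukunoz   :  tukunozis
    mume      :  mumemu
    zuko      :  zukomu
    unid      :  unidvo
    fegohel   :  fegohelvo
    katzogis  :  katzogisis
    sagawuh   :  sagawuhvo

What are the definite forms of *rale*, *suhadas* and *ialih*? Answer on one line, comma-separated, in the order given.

The alternation tracks the final sound of the stem — -is when the stem ends in a sibilant (*tukunoz*, *katzogis*); -vo when the stem ends in a non-sibilant consonant (*unid*, *fegohel*, *sagawuh*); -mu when the stem ends in a vowel (*mume*, *zuko*).
The final sound of *rale* is /e/, which is a vowel, so the suffix is -mu, giving *ralemu*.
The final sound of *suhadas* is /s/, which is a sibilant, so the suffix is -is, giving *suhadasis*.
Since the final sound of *ialih* is /h/ (a non-sibilant consonant), it takes -vo, giving *ialihvo*.

ralemu, suhadasis, ialihvo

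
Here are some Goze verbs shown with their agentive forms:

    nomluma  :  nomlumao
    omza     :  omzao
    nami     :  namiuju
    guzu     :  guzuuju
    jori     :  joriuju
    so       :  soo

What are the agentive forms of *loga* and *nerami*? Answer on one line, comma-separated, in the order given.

logao, neramiuju

The pattern is height harmony: -uju when the last vowel of the stem is a high vowel (*nami*, *guzu*, *jori*); -o when the last vowel of the stem is a non-high vowel (*nomluma*, *omza*, *so*).
*loga* — last vowel /a/ (a non-high vowel) → -o → *logao*.
*nerami* — last vowel /i/ (a high vowel) → -uju → *neramiuju*.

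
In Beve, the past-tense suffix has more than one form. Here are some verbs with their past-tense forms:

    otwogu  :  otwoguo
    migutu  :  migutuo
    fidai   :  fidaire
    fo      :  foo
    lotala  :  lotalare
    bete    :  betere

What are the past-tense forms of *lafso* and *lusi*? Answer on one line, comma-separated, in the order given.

lafsoo, lusire

The suffix is conditioned by the last vowel: -o when the last vowel of the stem is a rounded vowel (*otwogu*, *migutu*, *fo*); -re when the last vowel of the stem is an unrounded vowel (*fidai*, *lotala*, *bete*).
Since the last vowel of *lafso* is /o/ (a rounded vowel), it takes -o, giving *lafsoo*.
Since the last vowel of *lusi* is /i/ (an unrounded vowel), it takes -re, giving *lusire*.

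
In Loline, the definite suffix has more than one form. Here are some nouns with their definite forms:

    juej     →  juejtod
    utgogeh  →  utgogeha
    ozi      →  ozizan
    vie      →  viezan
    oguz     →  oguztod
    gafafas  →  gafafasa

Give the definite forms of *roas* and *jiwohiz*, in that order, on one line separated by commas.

The suffix is conditioned by the final sound: -a when the stem ends in a voiceless consonant (*utgogeh*, *gafafas*); -tod when the stem ends in a voiced consonant (*juej*, *oguz*); -zan when the stem ends in a vowel (*ozi*, *vie*).
Since the final sound of *roas* is /s/ (a voiceless consonant), it takes -a, giving *roasa*.
*jiwohiz* — final sound /z/ (a voiced consonant) → -tod → *jiwohiztod*.

roasa, jiwohiztod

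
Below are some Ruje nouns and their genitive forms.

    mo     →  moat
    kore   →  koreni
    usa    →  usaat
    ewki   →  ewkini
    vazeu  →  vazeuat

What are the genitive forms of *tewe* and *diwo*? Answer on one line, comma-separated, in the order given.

The pattern is front/back vowel harmony: -ni when the last vowel of the stem is a front vowel (*kore*, *ewki*); -at when the last vowel of the stem is a back vowel (*mo*, *usa*, *vazeu*).
The last vowel of *tewe* is /e/, which is a front vowel, so the suffix is -ni, giving *teweni*.
*diwo* — last vowel /o/ (a back vowel) → -at → *diwoat*.

teweni, diwoat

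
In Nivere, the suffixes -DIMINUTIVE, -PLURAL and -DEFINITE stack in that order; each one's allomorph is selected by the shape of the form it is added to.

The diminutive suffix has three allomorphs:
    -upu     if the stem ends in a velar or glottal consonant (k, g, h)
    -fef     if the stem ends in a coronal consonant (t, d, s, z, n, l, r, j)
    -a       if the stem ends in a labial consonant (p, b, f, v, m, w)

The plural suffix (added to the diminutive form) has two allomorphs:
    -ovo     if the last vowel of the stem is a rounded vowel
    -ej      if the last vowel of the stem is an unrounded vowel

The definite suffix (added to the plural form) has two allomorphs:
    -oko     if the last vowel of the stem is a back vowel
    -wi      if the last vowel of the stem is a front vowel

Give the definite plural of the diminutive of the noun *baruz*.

*baruz* — final consonant /z/ (coronal) → -fef → *baruzfef*.
The last vowel of the diminutive form *baruzfef* is /e/, which is an unrounded vowel, so the plural suffix is -ej, giving *baruzfefej*.
The last vowel of the plural form *baruzfefej* is /e/, which is a front vowel, so the definite suffix is -wi, giving *baruzfefejwi*.

baruzfefejwi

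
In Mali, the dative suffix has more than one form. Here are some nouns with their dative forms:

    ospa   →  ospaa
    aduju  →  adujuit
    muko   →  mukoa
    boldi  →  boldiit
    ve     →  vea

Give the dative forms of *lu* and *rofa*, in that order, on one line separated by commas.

luit, rofaa

The pattern is height harmony: -it when the last vowel of the stem is a high vowel (*aduju*, *boldi*); -a when the last vowel of the stem is a non-high vowel (*ospa*, *muko*, *ve*).
*lu* — last vowel /u/ (a high vowel) → -it → *luit*.
*rofa* — last vowel /a/ (a non-high vowel) → -a → *rofaa*.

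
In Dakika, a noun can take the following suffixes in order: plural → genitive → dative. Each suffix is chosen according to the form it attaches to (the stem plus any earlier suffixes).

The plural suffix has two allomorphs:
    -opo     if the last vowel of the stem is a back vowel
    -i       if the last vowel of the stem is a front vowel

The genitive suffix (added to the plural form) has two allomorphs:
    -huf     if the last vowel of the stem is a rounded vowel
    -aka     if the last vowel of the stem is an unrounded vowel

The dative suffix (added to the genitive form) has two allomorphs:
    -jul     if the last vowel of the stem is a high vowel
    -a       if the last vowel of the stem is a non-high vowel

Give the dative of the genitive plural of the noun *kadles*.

kadlesiakaa

Since the last vowel of *kadles* is /e/ (a front vowel), it takes -i, giving *kadlesi*.
The last vowel of the plural form *kadlesi* is /i/, which is an unrounded vowel, so the genitive suffix is -aka, giving *kadlesiaka*.
The genitive form *kadlesiaka*: last vowel = /a/, a non-high vowel → -a → *kadlesiakaa*.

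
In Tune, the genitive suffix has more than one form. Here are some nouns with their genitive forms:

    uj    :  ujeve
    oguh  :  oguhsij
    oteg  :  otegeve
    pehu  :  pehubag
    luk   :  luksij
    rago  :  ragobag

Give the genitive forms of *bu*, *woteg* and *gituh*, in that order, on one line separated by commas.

The suffix is conditioned by the final sound: -sij when the stem ends in a voiceless consonant (*oguh*, *luk*); -eve when the stem ends in a voiced consonant (*uj*, *oteg*); -bag when the stem ends in a vowel (*pehu*, *rago*).
*bu* — final sound /u/ (a vowel) → -bag → *bubag*.
*woteg* — final sound /g/ (a voiced consonant) → -eve → *wotegeve*.
The final sound of *gituh* is /h/, which is a voiceless consonant, so the suffix is -sij, giving *gituhsij*.

bubag, wotegeve, gituhsij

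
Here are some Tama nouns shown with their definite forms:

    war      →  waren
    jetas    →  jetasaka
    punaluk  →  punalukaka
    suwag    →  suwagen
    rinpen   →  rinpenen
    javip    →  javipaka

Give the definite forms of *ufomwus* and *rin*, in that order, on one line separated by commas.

The suffix is conditioned by the final consonant: -aka when the stem ends in a voiceless consonant (*jetas*, *punaluk*, *javip*); -en when the stem ends in a voiced consonant (*war*, *suwag*, *rinpen*).
*ufomwus*: final consonant = /s/, voiceless → -aka → *ufomwusaka*.
*rin*: final consonant = /n/, voiced → -en → *rinen*.

ufomwusaka, rinen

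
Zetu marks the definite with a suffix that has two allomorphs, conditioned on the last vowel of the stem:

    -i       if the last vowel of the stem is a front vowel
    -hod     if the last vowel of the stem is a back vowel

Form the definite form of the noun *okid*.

okidi

*okid* — last vowel /i/ (a front vowel) → -i → *okidi*.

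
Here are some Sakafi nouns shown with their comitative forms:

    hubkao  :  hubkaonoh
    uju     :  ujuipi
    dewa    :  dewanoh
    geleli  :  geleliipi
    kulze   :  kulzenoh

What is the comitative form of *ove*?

The suffix is conditioned by the last vowel: -ipi when the last vowel of the stem is a high vowel (*uju*, *geleli*); -noh when the last vowel of the stem is a non-high vowel (*hubkao*, *dewa*, *kulze*).
Since the last vowel of *ove* is /e/ (a non-high vowel), it takes -noh, giving *ovenoh*.

ovenoh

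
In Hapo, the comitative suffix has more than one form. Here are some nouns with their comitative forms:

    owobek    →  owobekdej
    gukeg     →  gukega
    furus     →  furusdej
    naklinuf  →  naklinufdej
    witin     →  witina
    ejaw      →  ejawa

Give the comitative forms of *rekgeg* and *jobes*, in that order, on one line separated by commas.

rekgega, jobesdej

The suffix is conditioned by the final consonant: -dej when the stem ends in a voiceless consonant (*owobek*, *furus*, *naklinuf*); -a when the stem ends in a voiced consonant (*gukeg*, *witin*, *ejaw*).
The final consonant of *rekgeg* is /g/, which is voiced, so the suffix is -a, giving *rekgega*.
*jobes*: final consonant = /s/, voiceless → -dej → *jobesdej*.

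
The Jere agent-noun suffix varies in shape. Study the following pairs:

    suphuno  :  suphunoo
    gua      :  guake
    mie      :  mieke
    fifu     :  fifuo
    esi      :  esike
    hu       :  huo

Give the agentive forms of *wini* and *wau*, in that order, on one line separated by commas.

Looking at the last vowel of each stem: -o when the last vowel of the stem is a rounded vowel (*suphuno*, *fifu*, *hu*); -ke when the last vowel of the stem is an unrounded vowel (*gua*, *mie*, *esi*).
The last vowel of *wini* is /i/, which is an unrounded vowel, so the suffix is -ke, giving *winike*.
The last vowel of *wau* is /u/, which is a rounded vowel, so the suffix is -o, giving *wauo*.

winike, wauo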